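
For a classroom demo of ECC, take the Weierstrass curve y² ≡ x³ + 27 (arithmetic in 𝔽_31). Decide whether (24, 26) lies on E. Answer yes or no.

yes

y² = 26² ≡ 25; x³ + 0x + 27 = 13851 ≡ 25 (mod 31). 25 = 25.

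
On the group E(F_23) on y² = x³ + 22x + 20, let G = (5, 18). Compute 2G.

(19, 12)

tangent at (5, 18): λ = (3·5² + 22)/(2·18) ≡ 5/13. 13⁻¹ ≡ 16 (mod 23), so λ ≡ 5·16 ≡ 11.
  x = λ² - 5 - 5 = 121 - 10 ≡ 19; y = λ·(5 - 19) - 18 ≡ 12. → (19, 12)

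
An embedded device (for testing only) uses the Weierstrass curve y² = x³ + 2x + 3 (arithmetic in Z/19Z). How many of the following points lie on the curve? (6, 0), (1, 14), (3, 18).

(6, 0): 0² ≡ 0, rhs ≡ 3 → off.
(1, 14): 14² ≡ 6, rhs ≡ 6 → on.
(3, 18): 18² ≡ 1, rhs ≡ 17 → off.

1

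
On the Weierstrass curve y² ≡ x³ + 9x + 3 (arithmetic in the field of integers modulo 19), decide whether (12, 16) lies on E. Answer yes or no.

no

y² = 16² ≡ 9; x³ + 9x + 3 = 1839 ≡ 15 (mod 19). 9 ≠ 15.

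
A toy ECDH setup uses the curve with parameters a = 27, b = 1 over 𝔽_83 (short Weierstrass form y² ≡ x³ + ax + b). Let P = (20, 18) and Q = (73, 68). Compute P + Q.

(2, 35)

(20, 18) + (73, 68). λ = (68 - 18)/(73 - 20) ≡ 50/53 mod 83. 53⁻¹ ≡ 47 (mod 83), so λ ≡ 26.
  x = λ² - 20 - 73 = 676 - 93 ≡ 2; y = λ·(20 - 2) - 18 ≡ 35. → (2, 35)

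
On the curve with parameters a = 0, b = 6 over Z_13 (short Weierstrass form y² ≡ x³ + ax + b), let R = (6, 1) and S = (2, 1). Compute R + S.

(6, 1) + (2, 1). λ = (1 - 1)/(2 - 6) ≡ 0/9 mod 13. 9⁻¹ ≡ 3 (mod 13) since 9·3 = 27 ≡ 1, so λ ≡ 0.
  x = λ² - 6 - 2 = 0 - 8 ≡ 5; y = λ·(6 - 5) - 1 ≡ 12. → (5, 12)

(5, 12)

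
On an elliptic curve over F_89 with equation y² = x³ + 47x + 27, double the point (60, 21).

tangent at (60, 21): λ = (3·60² + 47)/(2·21) ≡ 78/42. 42⁻¹ ≡ 53 (mod 89), so λ ≡ 78·53 ≡ 40.
  x = λ² - 60 - 60 = 1600 - 120 ≡ 56; y = λ·(60 - 56) - 21 ≡ 50. → (56, 50)

(56, 50)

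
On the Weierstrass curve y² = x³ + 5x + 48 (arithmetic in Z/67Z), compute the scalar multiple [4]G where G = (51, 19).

(7, 15)

Repeated addition: build up to 4G.
2G: tangent at (51, 19): λ = (3·51² + 5)/(2·19) ≡ 36/38. 38⁻¹ ≡ 30 (mod 67), so λ ≡ 36·30 ≡ 8.
  x = λ² - 51 - 51 = 64 - 102 ≡ 29; y = λ·(51 - 29) - 19 ≡ 23. → (29, 23)
3G: (29, 23) + (51, 19). λ = (19 - 23)/(51 - 29) ≡ 63/22 mod 67. 22⁻¹ ≡ 64 (mod 67), so λ ≡ 12.
  x = λ² - 29 - 51 = 144 - 80 ≡ 64; y = λ·(29 - 64) - 23 ≡ 26. → (64, 26)
4G: (64, 26) + (51, 19). λ = (19 - 26)/(51 - 64) ≡ 60/54 mod 67. 54⁻¹ ≡ 36 (mod 67), so λ ≡ 16.
  x = λ² - 64 - 51 = 256 - 115 ≡ 7; y = λ·(64 - 7) - 26 ≡ 15. → (7, 15)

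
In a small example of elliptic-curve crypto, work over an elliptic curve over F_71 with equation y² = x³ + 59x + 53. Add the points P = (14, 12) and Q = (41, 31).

(35, 60)

(14, 12) + (41, 31). λ = (31 - 12)/(41 - 14) ≡ 19/27 mod 71. 27⁻¹ ≡ 50 (mod 71), so λ ≡ 27.
  x = λ² - 14 - 41 = 729 - 55 ≡ 35; y = λ·(14 - 35) - 12 ≡ 60. → (35, 60)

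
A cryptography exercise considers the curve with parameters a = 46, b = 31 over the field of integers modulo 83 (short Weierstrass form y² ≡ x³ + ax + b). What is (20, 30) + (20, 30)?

(35, 32)

tangent at (20, 30): λ = (3·20² + 46)/(2·30) ≡ 1/60. 60⁻¹ ≡ 18 (mod 83) since 60·18 = 1080 ≡ 1, so λ ≡ 1·18 ≡ 18.
  x = λ² - 20 - 20 = 324 - 40 ≡ 35; y = λ·(20 - 35) - 30 ≡ 32. → (35, 32)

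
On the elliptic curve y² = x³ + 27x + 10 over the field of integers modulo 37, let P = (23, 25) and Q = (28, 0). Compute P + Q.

(23, 25) + (28, 0). λ = (0 - 25)/(28 - 23) ≡ 12/5 mod 37. 5⁻¹ ≡ 15 (mod 37) since 5·15 = 75 ≡ 1, so λ ≡ 32.
  x = λ² - 23 - 28 = 1024 - 51 ≡ 11; y = λ·(23 - 11) - 25 ≡ 26. → (11, 26)

(11, 26)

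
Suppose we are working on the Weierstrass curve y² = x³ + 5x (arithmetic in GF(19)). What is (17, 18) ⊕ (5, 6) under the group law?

(17, 18) + (5, 6). λ = (6 - 18)/(5 - 17) ≡ 7/7 mod 19. 7⁻¹ ≡ 11 (mod 19) since 7·11 = 77 ≡ 1, so λ ≡ 1.
  x = λ² - 17 - 5 = 1 - 22 ≡ 17; y = λ·(17 - 17) - 18 ≡ 1. → (17, 1)

(17, 1)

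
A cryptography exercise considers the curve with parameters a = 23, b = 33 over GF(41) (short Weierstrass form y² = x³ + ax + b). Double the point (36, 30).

(19, 21)

tangent at (36, 30): λ = (3·36² + 23)/(2·30) ≡ 16/19. 19⁻¹ ≡ 13 (mod 41) since 19·13 = 247 ≡ 1, so λ ≡ 16·13 ≡ 3.
  x = λ² - 36 - 36 = 9 - 72 ≡ 19; y = λ·(36 - 19) - 30 ≡ 21. → (19, 21)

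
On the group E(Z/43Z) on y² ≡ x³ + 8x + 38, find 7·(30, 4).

Write P = (30, 4).
Double-and-add on 7 = (111)₂. Start with P = (30, 4) for the leading 1-bit.
double: tangent at (30, 4): λ = (3·30² + 8)/(2·4) ≡ 42/8. 8⁻¹ ≡ 27 (mod 43), so λ ≡ 42·27 ≡ 16.
  x = λ² - 30 - 30 = 256 - 60 ≡ 24; y = λ·(30 - 24) - 4 ≡ 6. → (24, 6)
add P: (24, 6) + (30, 4). λ = (4 - 6)/(30 - 24) ≡ 41/6 mod 43. 6⁻¹ ≡ 36 (mod 43), so λ ≡ 14.
  x = λ² - 24 - 30 = 196 - 54 ≡ 13; y = λ·(24 - 13) - 6 ≡ 19. → (13, 19)
double: tangent at (13, 19): λ = (3·13² + 8)/(2·19) ≡ 42/38. 38⁻¹ ≡ 17 (mod 43) since 38·17 = 646 ≡ 1, so λ ≡ 42·17 ≡ 26.
  x = λ² - 13 - 13 = 676 - 26 ≡ 5; y = λ·(13 - 5) - 19 ≡ 17. → (5, 17)
add P: (5, 17) + (30, 4). λ = (4 - 17)/(30 - 5) ≡ 30/25 mod 43. 25⁻¹ ≡ 31 (mod 43), so λ ≡ 27.
  x = λ² - 5 - 30 = 729 - 35 ≡ 6; y = λ·(5 - 6) - 17 ≡ 42. → (6, 42)

(6, 42)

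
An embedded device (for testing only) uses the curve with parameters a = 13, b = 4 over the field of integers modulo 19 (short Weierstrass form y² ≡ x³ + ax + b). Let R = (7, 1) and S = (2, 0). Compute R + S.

(7, 1) + (2, 0). λ = (0 - 1)/(2 - 7) ≡ 18/14 mod 19. 14⁻¹ ≡ 15 (mod 19), so λ ≡ 4.
  x = λ² - 7 - 2 = 16 - 9 ≡ 7; y = λ·(7 - 7) - 1 ≡ 18. → (7, 18)

(7, 18)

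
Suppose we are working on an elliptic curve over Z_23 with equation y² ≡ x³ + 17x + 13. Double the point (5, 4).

tangent at (5, 4): λ = (3·5² + 17)/(2·4) ≡ 0/8. 8⁻¹ ≡ 3 (mod 23) since 8·3 = 24 ≡ 1, so λ ≡ 0·3 ≡ 0.
  x = λ² - 5 - 5 = 0 - 10 ≡ 13; y = λ·(5 - 13) - 4 ≡ 19. → (13, 19)

(13, 19)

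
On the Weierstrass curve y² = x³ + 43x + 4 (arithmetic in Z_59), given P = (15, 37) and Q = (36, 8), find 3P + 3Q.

(34, 1)

First 3P:
Repeated addition: build up to 3P.
2P: tangent at (15, 37): λ = (3·15² + 43)/(2·37) ≡ 10/15. 15⁻¹ ≡ 4 (mod 59) since 15·4 = 60 ≡ 1, so λ ≡ 10·4 ≡ 40.
  x = λ² - 15 - 15 = 1600 - 30 ≡ 36; y = λ·(15 - 36) - 37 ≡ 8. → (36, 8)
3P: (36, 8) + (15, 37). λ = (37 - 8)/(15 - 36) ≡ 29/38 mod 59. 38⁻¹ ≡ 14 (mod 59) since 38·14 = 532 ≡ 1, so λ ≡ 52.
  x = λ² - 36 - 15 = 2704 - 51 ≡ 57; y = λ·(36 - 57) - 8 ≡ 21. → (57, 21)
3P = (57, 21).
Next 3Q:
Repeated addition: build up to 3Q.
2Q: tangent at (36, 8): λ = (3·36² + 43)/(2·8) ≡ 37/16. 16⁻¹ ≡ 48 (mod 59) since 16·48 = 768 ≡ 1, so λ ≡ 37·48 ≡ 6.
  x = λ² - 36 - 36 = 36 - 72 ≡ 23; y = λ·(36 - 23) - 8 ≡ 11. → (23, 11)
3Q: (23, 11) + (36, 8). λ = (8 - 11)/(36 - 23) ≡ 56/13 mod 59. 13⁻¹ ≡ 50 (mod 59), so λ ≡ 27.
  x = λ² - 23 - 36 = 729 - 59 ≡ 21; y = λ·(23 - 21) - 11 ≡ 43. → (21, 43)
3Q = (21, 43).
Finally 3P + 3Q:
(57, 21) + (21, 43). λ = (43 - 21)/(21 - 57) ≡ 22/23 mod 59. 23⁻¹ ≡ 18 (mod 59), so λ ≡ 42.
  x = λ² - 57 - 21 = 1764 - 78 ≡ 34; y = λ·(57 - 34) - 21 ≡ 1. → (34, 1)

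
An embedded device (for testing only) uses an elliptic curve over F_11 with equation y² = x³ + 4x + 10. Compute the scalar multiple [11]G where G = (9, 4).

Repeated addition: build up to 11G.
2G: tangent at (9, 4): λ = (3·9² + 4)/(2·4) ≡ 5/8. 8⁻¹ ≡ 7 (mod 11), so λ ≡ 5·7 ≡ 2.
  x = λ² - 9 - 9 = 4 - 18 ≡ 8; y = λ·(9 - 8) - 4 ≡ 9. → (8, 9)
3G: (8, 9) + (9, 4). λ = (4 - 9)/(9 - 8) ≡ 6/1 mod 11. 1⁻¹ ≡ 1 (mod 11), so λ ≡ 6.
  x = λ² - 8 - 9 = 36 - 17 ≡ 8; y = λ·(8 - 8) - 9 ≡ 2. → (8, 2)
4G: (8, 2) + (9, 4). λ = (4 - 2)/(9 - 8) ≡ 2/1 mod 11. 1⁻¹ ≡ 1 (mod 11) since 1·1 = 1 ≡ 1, so λ ≡ 2.
  x = λ² - 8 - 9 = 4 - 17 ≡ 9; y = λ·(8 - 9) - 2 ≡ 7. → (9, 7)
5G: (9, 7) + (9, 4): same x and y₁ ≡ -y₂, so the sum is O.
6G: O + (9, 4) = (9, 4) (identity).
7G: tangent at (9, 4): λ = (3·9² + 4)/(2·4) ≡ 5/8. 8⁻¹ ≡ 7 (mod 11) since 8·7 = 56 ≡ 1, so λ ≡ 5·7 ≡ 2.
  x = λ² - 9 - 9 = 4 - 18 ≡ 8; y = λ·(9 - 8) - 4 ≡ 9. → (8, 9)
8G: (8, 9) + (9, 4). λ = (4 - 9)/(9 - 8) ≡ 6/1 mod 11. 1⁻¹ ≡ 1 (mod 11) since 1·1 = 1 ≡ 1, so λ ≡ 6.
  x = λ² - 8 - 9 = 36 - 17 ≡ 8; y = λ·(8 - 8) - 9 ≡ 2. → (8, 2)
9G: (8, 2) + (9, 4). λ = (4 - 2)/(9 - 8) ≡ 2/1 mod 11. 1⁻¹ ≡ 1 (mod 11), so λ ≡ 2.
  x = λ² - 8 - 9 = 4 - 17 ≡ 9; y = λ·(8 - 9) - 2 ≡ 7. → (9, 7)
10G: (9, 7) + (9, 4): same x and y₁ ≡ -y₂, so the sum is O.
11G: O + (9, 4) = (9, 4) (identity).

(9, 4)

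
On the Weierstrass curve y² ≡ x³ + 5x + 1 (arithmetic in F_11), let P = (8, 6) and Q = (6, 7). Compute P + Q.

(0, 1)

(8, 6) + (6, 7). λ = (7 - 6)/(6 - 8) ≡ 1/9 mod 11. 9⁻¹ ≡ 5 (mod 11) since 9·5 = 45 ≡ 1, so λ ≡ 5.
  x = λ² - 8 - 6 = 25 - 14 ≡ 0; y = λ·(8 - 0) - 6 ≡ 1. → (0, 1)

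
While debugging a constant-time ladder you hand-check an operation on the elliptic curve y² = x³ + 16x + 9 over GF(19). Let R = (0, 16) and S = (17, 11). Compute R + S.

(0, 16) + (17, 11). λ = (11 - 16)/(17 - 0) ≡ 14/17 mod 19. 17⁻¹ ≡ 9 (mod 19), so λ ≡ 12.
  x = λ² - 0 - 17 = 144 - 17 ≡ 13; y = λ·(0 - 13) - 16 ≡ 18. → (13, 18)

(13, 18)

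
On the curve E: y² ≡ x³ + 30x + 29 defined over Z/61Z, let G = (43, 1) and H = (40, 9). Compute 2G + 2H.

(37, 53)

First 2G:
Repeated addition: build up to 2G.
2G: tangent at (43, 1): λ = (3·43² + 30)/(2·1) ≡ 26/2. 2⁻¹ ≡ 31 (mod 61) since 2·31 = 62 ≡ 1, so λ ≡ 26·31 ≡ 13.
  x = λ² - 43 - 43 = 169 - 86 ≡ 22; y = λ·(43 - 22) - 1 ≡ 28. → (22, 28)
2G = (22, 28).
Next 2H:
Repeated addition: build up to 2H.
2H: tangent at (40, 9): λ = (3·40² + 30)/(2·9) ≡ 11/18. 18⁻¹ ≡ 17 (mod 61), so λ ≡ 11·17 ≡ 4.
  x = λ² - 40 - 40 = 16 - 80 ≡ 58; y = λ·(40 - 58) - 9 ≡ 41. → (58, 41)
2H = (58, 41).
Finally 2G + 2H:
(22, 28) + (58, 41). λ = (41 - 28)/(58 - 22) ≡ 13/36 mod 61. 36⁻¹ ≡ 39 (mod 61) since 36·39 = 1404 ≡ 1, so λ ≡ 19.
  x = λ² - 22 - 58 = 361 - 80 ≡ 37; y = λ·(22 - 37) - 28 ≡ 53. → (37, 53)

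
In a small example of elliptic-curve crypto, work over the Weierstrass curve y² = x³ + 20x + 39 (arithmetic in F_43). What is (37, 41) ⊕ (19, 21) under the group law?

(37, 41) + (19, 21). λ = (21 - 41)/(19 - 37) ≡ 23/25 mod 43. 25⁻¹ ≡ 31 (mod 43), so λ ≡ 25.
  x = λ² - 37 - 19 = 625 - 56 ≡ 10; y = λ·(37 - 10) - 41 ≡ 32. → (10, 32)

(10, 32)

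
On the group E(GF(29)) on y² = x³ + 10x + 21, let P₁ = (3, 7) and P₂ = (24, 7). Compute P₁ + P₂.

(2, 22)

(3, 7) + (24, 7). λ = (7 - 7)/(24 - 3) ≡ 0/21 mod 29. 21⁻¹ ≡ 18 (mod 29) since 21·18 = 378 ≡ 1, so λ ≡ 0.
  x = λ² - 3 - 24 = 0 - 27 ≡ 2; y = λ·(3 - 2) - 7 ≡ 22. → (2, 22)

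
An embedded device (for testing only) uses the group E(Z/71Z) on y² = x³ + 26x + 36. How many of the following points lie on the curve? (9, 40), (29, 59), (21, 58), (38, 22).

(9, 40): 40² ≡ 38, rhs ≡ 5 → off.
(29, 59): 59² ≡ 2, rhs ≡ 45 → off.
(21, 58): 58² ≡ 27, rhs ≡ 45 → off.
(38, 22): 22² ≡ 58, rhs ≡ 19 → off.

0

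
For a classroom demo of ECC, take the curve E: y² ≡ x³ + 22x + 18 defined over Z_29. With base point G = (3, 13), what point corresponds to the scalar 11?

(3, 16)

Double-and-add on 11 = (1011)₂. Start with G = (3, 13) for the leading 1-bit.
double: tangent at (3, 13): λ = (3·3² + 22)/(2·13) ≡ 20/26. 26⁻¹ ≡ 19 (mod 29), so λ ≡ 20·19 ≡ 3.
  x = λ² - 3 - 3 = 9 - 6 ≡ 3; y = λ·(3 - 3) - 13 ≡ 16. → (3, 16)
double: tangent at (3, 16): λ = (3·3² + 22)/(2·16) ≡ 20/3. 3⁻¹ ≡ 10 (mod 29) since 3·10 = 30 ≡ 1, so λ ≡ 20·10 ≡ 26.
  x = λ² - 3 - 3 = 676 - 6 ≡ 3; y = λ·(3 - 3) - 16 ≡ 13. → (3, 13)
add G: tangent at (3, 13): λ = (3·3² + 22)/(2·13) ≡ 20/26. 26⁻¹ ≡ 19 (mod 29), so λ ≡ 20·19 ≡ 3.
  x = λ² - 3 - 3 = 9 - 6 ≡ 3; y = λ·(3 - 3) - 13 ≡ 16. → (3, 16)
double: tangent at (3, 16): λ = (3·3² + 22)/(2·16) ≡ 20/3. 3⁻¹ ≡ 10 (mod 29) since 3·10 = 30 ≡ 1, so λ ≡ 20·10 ≡ 26.
  x = λ² - 3 - 3 = 676 - 6 ≡ 3; y = λ·(3 - 3) - 16 ≡ 13. → (3, 13)
add G: tangent at (3, 13): λ = (3·3² + 22)/(2·13) ≡ 20/26. 26⁻¹ ≡ 19 (mod 29), so λ ≡ 20·19 ≡ 3.
  x = λ² - 3 - 3 = 9 - 6 ≡ 3; y = λ·(3 - 3) - 13 ≡ 16. → (3, 16)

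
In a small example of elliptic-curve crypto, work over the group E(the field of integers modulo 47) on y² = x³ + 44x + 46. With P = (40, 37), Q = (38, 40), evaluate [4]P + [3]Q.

(4, 45)

First 4P:
Repeated addition: build up to 4P.
2P: tangent at (40, 37): λ = (3·40² + 44)/(2·37) ≡ 3/27. 27⁻¹ ≡ 7 (mod 47), so λ ≡ 3·7 ≡ 21.
  x = λ² - 40 - 40 = 441 - 80 ≡ 32; y = λ·(40 - 32) - 37 ≡ 37. → (32, 37)
3P: (32, 37) + (40, 37). λ = (37 - 37)/(40 - 32) ≡ 0/8 mod 47. 8⁻¹ ≡ 6 (mod 47) since 8·6 = 48 ≡ 1, so λ ≡ 0.
  x = λ² - 32 - 40 = 0 - 72 ≡ 22; y = λ·(32 - 22) - 37 ≡ 10. → (22, 10)
4P: (22, 10) + (40, 37). λ = (37 - 10)/(40 - 22) ≡ 27/18 mod 47. 18⁻¹ ≡ 34 (mod 47), so λ ≡ 25.
  x = λ² - 22 - 40 = 625 - 62 ≡ 46; y = λ·(22 - 46) - 10 ≡ 1. → (46, 1)
4P = (46, 1).
Next 3Q:
Repeated addition: build up to 3Q.
2Q: tangent at (38, 40): λ = (3·38² + 44)/(2·40) ≡ 5/33. 33⁻¹ ≡ 10 (mod 47), so λ ≡ 5·10 ≡ 3.
  x = λ² - 38 - 38 = 9 - 76 ≡ 27; y = λ·(38 - 27) - 40 ≡ 40. → (27, 40)
3Q: (27, 40) + (38, 40). λ = (40 - 40)/(38 - 27) ≡ 0/11 mod 47. 11⁻¹ ≡ 30 (mod 47), so λ ≡ 0.
  x = λ² - 27 - 38 = 0 - 65 ≡ 29; y = λ·(27 - 29) - 40 ≡ 7. → (29, 7)
3Q = (29, 7).
Finally 4P + 3Q:
(46, 1) + (29, 7). λ = (7 - 1)/(29 - 46) ≡ 6/30 mod 47. 30⁻¹ ≡ 11 (mod 47) since 30·11 = 330 ≡ 1, so λ ≡ 19.
  x = λ² - 46 - 29 = 361 - 75 ≡ 4; y = λ·(46 - 4) - 1 ≡ 45. → (4, 45)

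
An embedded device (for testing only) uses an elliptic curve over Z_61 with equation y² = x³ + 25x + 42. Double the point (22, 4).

tangent at (22, 4): λ = (3·22² + 25)/(2·4) ≡ 13/8. 8⁻¹ ≡ 23 (mod 61), so λ ≡ 13·23 ≡ 55.
  x = λ² - 22 - 22 = 3025 - 44 ≡ 53; y = λ·(22 - 53) - 4 ≡ 60. → (53, 60)

(53, 60)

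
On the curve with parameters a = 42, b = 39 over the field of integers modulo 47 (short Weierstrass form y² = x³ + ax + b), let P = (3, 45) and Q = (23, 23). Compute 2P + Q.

First 2P:
Repeated addition: build up to 2P.
2P: tangent at (3, 45): λ = (3·3² + 42)/(2·45) ≡ 22/43. 43⁻¹ ≡ 35 (mod 47) since 43·35 = 1505 ≡ 1, so λ ≡ 22·35 ≡ 18.
  x = λ² - 3 - 3 = 324 - 6 ≡ 36; y = λ·(3 - 36) - 45 ≡ 19. → (36, 19)
2P = (36, 19).
Finally 2P + Q:
(36, 19) + (23, 23). λ = (23 - 19)/(23 - 36) ≡ 4/34 mod 47. 34⁻¹ ≡ 18 (mod 47) since 34·18 = 612 ≡ 1, so λ ≡ 25.
  x = λ² - 36 - 23 = 625 - 59 ≡ 2; y = λ·(36 - 2) - 19 ≡ 32. → (2, 32)

(2, 32)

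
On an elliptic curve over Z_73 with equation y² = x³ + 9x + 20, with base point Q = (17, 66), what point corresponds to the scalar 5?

(6, 12)

Repeated addition: build up to 5Q.
2Q: tangent at (17, 66): λ = (3·17² + 9)/(2·66) ≡ 0/59. 59⁻¹ ≡ 26 (mod 73) since 59·26 = 1534 ≡ 1, so λ ≡ 0·26 ≡ 0.
  x = λ² - 17 - 17 = 0 - 34 ≡ 39; y = λ·(17 - 39) - 66 ≡ 7. → (39, 7)
3Q: (39, 7) + (17, 66). λ = (66 - 7)/(17 - 39) ≡ 59/51 mod 73. 51⁻¹ ≡ 63 (mod 73), so λ ≡ 67.
  x = λ² - 39 - 17 = 4489 - 56 ≡ 53; y = λ·(39 - 53) - 7 ≡ 4. → (53, 4)
4Q: (53, 4) + (17, 66). λ = (66 - 4)/(17 - 53) ≡ 62/37 mod 73. 37⁻¹ ≡ 2 (mod 73) since 37·2 = 74 ≡ 1, so λ ≡ 51.
  x = λ² - 53 - 17 = 2601 - 70 ≡ 49; y = λ·(53 - 49) - 4 ≡ 54. → (49, 54)
5Q: (49, 54) + (17, 66). λ = (66 - 54)/(17 - 49) ≡ 12/41 mod 73. 41⁻¹ ≡ 57 (mod 73), so λ ≡ 27.
  x = λ² - 49 - 17 = 729 - 66 ≡ 6; y = λ·(49 - 6) - 54 ≡ 12. → (6, 12)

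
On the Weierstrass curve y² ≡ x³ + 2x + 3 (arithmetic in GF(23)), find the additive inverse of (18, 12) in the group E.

(18, 11)

-(18, 12) = (18, -12 mod 23) = (18, 11).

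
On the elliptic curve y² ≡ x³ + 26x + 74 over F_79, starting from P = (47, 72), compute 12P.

Repeated addition: build up to 12P.
2P: tangent at (47, 72): λ = (3·47² + 26)/(2·72) ≡ 17/65. 65⁻¹ ≡ 62 (mod 79) since 65·62 = 4030 ≡ 1, so λ ≡ 17·62 ≡ 27.
  x = λ² - 47 - 47 = 729 - 94 ≡ 3; y = λ·(47 - 3) - 72 ≡ 10. → (3, 10)
3P: (3, 10) + (47, 72). λ = (72 - 10)/(47 - 3) ≡ 62/44 mod 79. 44⁻¹ ≡ 9 (mod 79) since 44·9 = 396 ≡ 1, so λ ≡ 5.
  x = λ² - 3 - 47 = 25 - 50 ≡ 54; y = λ·(3 - 54) - 10 ≡ 51. → (54, 51)
4P: (54, 51) + (47, 72). λ = (72 - 51)/(47 - 54) ≡ 21/72 mod 79. 72⁻¹ ≡ 45 (mod 79), so λ ≡ 76.
  x = λ² - 54 - 47 = 5776 - 101 ≡ 66; y = λ·(54 - 66) - 51 ≡ 64. → (66, 64)
5P: (66, 64) + (47, 72). λ = (72 - 64)/(47 - 66) ≡ 8/60 mod 79. 60⁻¹ ≡ 54 (mod 79) since 60·54 = 3240 ≡ 1, so λ ≡ 37.
  x = λ² - 66 - 47 = 1369 - 113 ≡ 71; y = λ·(66 - 71) - 64 ≡ 67. → (71, 67)
6P: (71, 67) + (47, 72). λ = (72 - 67)/(47 - 71) ≡ 5/55 mod 79. 55⁻¹ ≡ 23 (mod 79), so λ ≡ 36.
  x = λ² - 71 - 47 = 1296 - 118 ≡ 72; y = λ·(71 - 72) - 67 ≡ 55. → (72, 55)
7P: (72, 55) + (47, 72). λ = (72 - 55)/(47 - 72) ≡ 17/54 mod 79. 54⁻¹ ≡ 60 (mod 79) since 54·60 = 3240 ≡ 1, so λ ≡ 72.
  x = λ² - 72 - 47 = 5184 - 119 ≡ 9; y = λ·(72 - 9) - 55 ≡ 57. → (9, 57)
8P: (9, 57) + (47, 72). λ = (72 - 57)/(47 - 9) ≡ 15/38 mod 79. 38⁻¹ ≡ 52 (mod 79), so λ ≡ 69.
  x = λ² - 9 - 47 = 4761 - 56 ≡ 44; y = λ·(9 - 44) - 57 ≡ 56. → (44, 56)
9P: (44, 56) + (47, 72). λ = (72 - 56)/(47 - 44) ≡ 16/3 mod 79. 3⁻¹ ≡ 53 (mod 79) since 3·53 = 159 ≡ 1, so λ ≡ 58.
  x = λ² - 44 - 47 = 3364 - 91 ≡ 34; y = λ·(44 - 34) - 56 ≡ 50. → (34, 50)
10P: (34, 50) + (47, 72). λ = (72 - 50)/(47 - 34) ≡ 22/13 mod 79. 13⁻¹ ≡ 73 (mod 79), so λ ≡ 26.
  x = λ² - 34 - 47 = 676 - 81 ≡ 42; y = λ·(34 - 42) - 50 ≡ 58. → (42, 58)
11P: (42, 58) + (47, 72). λ = (72 - 58)/(47 - 42) ≡ 14/5 mod 79. 5⁻¹ ≡ 16 (mod 79), so λ ≡ 66.
  x = λ² - 42 - 47 = 4356 - 89 ≡ 1; y = λ·(42 - 1) - 58 ≡ 41. → (1, 41)
12P: (1, 41) + (47, 72). λ = (72 - 41)/(47 - 1) ≡ 31/46 mod 79. 46⁻¹ ≡ 67 (mod 79), so λ ≡ 23.
  x = λ² - 1 - 47 = 529 - 48 ≡ 7; y = λ·(1 - 7) - 41 ≡ 58. → (7, 58)

(7, 58)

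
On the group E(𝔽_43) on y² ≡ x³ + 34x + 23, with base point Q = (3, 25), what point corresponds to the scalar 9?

(20, 19)

Repeated addition: build up to 9Q.
2Q: tangent at (3, 25): λ = (3·3² + 34)/(2·25) ≡ 18/7. 7⁻¹ ≡ 37 (mod 43) since 7·37 = 259 ≡ 1, so λ ≡ 18·37 ≡ 21.
  x = λ² - 3 - 3 = 441 - 6 ≡ 5; y = λ·(3 - 5) - 25 ≡ 19. → (5, 19)
3Q: (5, 19) + (3, 25). λ = (25 - 19)/(3 - 5) ≡ 6/41 mod 43. 41⁻¹ ≡ 21 (mod 43) since 41·21 = 861 ≡ 1, so λ ≡ 40.
  x = λ² - 5 - 3 = 1600 - 8 ≡ 1; y = λ·(5 - 1) - 19 ≡ 12. → (1, 12)
4Q: (1, 12) + (3, 25). λ = (25 - 12)/(3 - 1) ≡ 13/2 mod 43. 2⁻¹ ≡ 22 (mod 43), so λ ≡ 28.
  x = λ² - 1 - 3 = 784 - 4 ≡ 6; y = λ·(1 - 6) - 12 ≡ 20. → (6, 20)
5Q: (6, 20) + (3, 25). λ = (25 - 20)/(3 - 6) ≡ 5/40 mod 43. 40⁻¹ ≡ 14 (mod 43) since 40·14 = 560 ≡ 1, so λ ≡ 27.
  x = λ² - 6 - 3 = 729 - 9 ≡ 32; y = λ·(6 - 32) - 20 ≡ 9. → (32, 9)
6Q: (32, 9) + (3, 25). λ = (25 - 9)/(3 - 32) ≡ 16/14 mod 43. 14⁻¹ ≡ 40 (mod 43), so λ ≡ 38.
  x = λ² - 32 - 3 = 1444 - 35 ≡ 33; y = λ·(32 - 33) - 9 ≡ 39. → (33, 39)
7Q: (33, 39) + (3, 25). λ = (25 - 39)/(3 - 33) ≡ 29/13 mod 43. 13⁻¹ ≡ 10 (mod 43), so λ ≡ 32.
  x = λ² - 33 - 3 = 1024 - 36 ≡ 42; y = λ·(33 - 42) - 39 ≡ 17. → (42, 17)
8Q: (42, 17) + (3, 25). λ = (25 - 17)/(3 - 42) ≡ 8/4 mod 43. 4⁻¹ ≡ 11 (mod 43) since 4·11 = 44 ≡ 1, so λ ≡ 2.
  x = λ² - 42 - 3 = 4 - 45 ≡ 2; y = λ·(42 - 2) - 17 ≡ 20. → (2, 20)
9Q: (2, 20) + (3, 25). λ = (25 - 20)/(3 - 2) ≡ 5/1 mod 43. 1⁻¹ ≡ 1 (mod 43), so λ ≡ 5.
  x = λ² - 2 - 3 = 25 - 5 ≡ 20; y = λ·(2 - 20) - 20 ≡ 19. → (20, 19)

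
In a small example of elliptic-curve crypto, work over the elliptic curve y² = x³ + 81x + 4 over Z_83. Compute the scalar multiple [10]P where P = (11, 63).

(7, 82)

Repeated addition: build up to 10P.
2P: tangent at (11, 63): λ = (3·11² + 81)/(2·63) ≡ 29/43. 43⁻¹ ≡ 56 (mod 83), so λ ≡ 29·56 ≡ 47.
  x = λ² - 11 - 11 = 2209 - 22 ≡ 29; y = λ·(11 - 29) - 63 ≡ 4. → (29, 4)
3P: (29, 4) + (11, 63). λ = (63 - 4)/(11 - 29) ≡ 59/65 mod 83. 65⁻¹ ≡ 23 (mod 83), so λ ≡ 29.
  x = λ² - 29 - 11 = 841 - 40 ≡ 54; y = λ·(29 - 54) - 4 ≡ 18. → (54, 18)
4P: (54, 18) + (11, 63). λ = (63 - 18)/(11 - 54) ≡ 45/40 mod 83. 40⁻¹ ≡ 27 (mod 83) since 40·27 = 1080 ≡ 1, so λ ≡ 53.
  x = λ² - 54 - 11 = 2809 - 65 ≡ 5; y = λ·(54 - 5) - 18 ≡ 6. → (5, 6)
5P: (5, 6) + (11, 63). λ = (63 - 6)/(11 - 5) ≡ 57/6 mod 83. 6⁻¹ ≡ 14 (mod 83) since 6·14 = 84 ≡ 1, so λ ≡ 51.
  x = λ² - 5 - 11 = 2601 - 16 ≡ 12; y = λ·(5 - 12) - 6 ≡ 52. → (12, 52)
6P: (12, 52) + (11, 63). λ = (63 - 52)/(11 - 12) ≡ 11/82 mod 83. 82⁻¹ ≡ 82 (mod 83), so λ ≡ 72.
  x = λ² - 12 - 11 = 5184 - 23 ≡ 15; y = λ·(12 - 15) - 52 ≡ 64. → (15, 64)
7P: (15, 64) + (11, 63). λ = (63 - 64)/(11 - 15) ≡ 82/79 mod 83. 79⁻¹ ≡ 62 (mod 83), so λ ≡ 21.
  x = λ² - 15 - 11 = 441 - 26 ≡ 0; y = λ·(15 - 0) - 64 ≡ 2. → (0, 2)
8P: (0, 2) + (11, 63). λ = (63 - 2)/(11 - 0) ≡ 61/11 mod 83. 11⁻¹ ≡ 68 (mod 83) since 11·68 = 748 ≡ 1, so λ ≡ 81.
  x = λ² - 0 - 11 = 6561 - 11 ≡ 76; y = λ·(0 - 76) - 2 ≡ 67. → (76, 67)
9P: (76, 67) + (11, 63). λ = (63 - 67)/(11 - 76) ≡ 79/18 mod 83. 18⁻¹ ≡ 60 (mod 83) since 18·60 = 1080 ≡ 1, so λ ≡ 9.
  x = λ² - 76 - 11 = 81 - 87 ≡ 77; y = λ·(76 - 77) - 67 ≡ 7. → (77, 7)
10P: (77, 7) + (11, 63). λ = (63 - 7)/(11 - 77) ≡ 56/17 mod 83. 17⁻¹ ≡ 44 (mod 83), so λ ≡ 57.
  x = λ² - 77 - 11 = 3249 - 88 ≡ 7; y = λ·(77 - 7) - 7 ≡ 82. → (7, 82)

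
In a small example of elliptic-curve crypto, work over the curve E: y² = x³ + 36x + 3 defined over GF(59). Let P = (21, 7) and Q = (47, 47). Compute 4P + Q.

First 4P:
Double-and-add on 4 = (100)₂. Start with P = (21, 7) for the leading 1-bit.
double: tangent at (21, 7): λ = (3·21² + 36)/(2·7) ≡ 2/14. 14⁻¹ ≡ 38 (mod 59), so λ ≡ 2·38 ≡ 17.
  x = λ² - 21 - 21 = 289 - 42 ≡ 11; y = λ·(21 - 11) - 7 ≡ 45. → (11, 45)
double: tangent at (11, 45): λ = (3·11² + 36)/(2·45) ≡ 45/31. 31⁻¹ ≡ 40 (mod 59) since 31·40 = 1240 ≡ 1, so λ ≡ 45·40 ≡ 30.
  x = λ² - 11 - 11 = 900 - 22 ≡ 52; y = λ·(11 - 52) - 45 ≡ 23. → (52, 23)
4P = (52, 23).
Finally 4P + Q:
(52, 23) + (47, 47). λ = (47 - 23)/(47 - 52) ≡ 24/54 mod 59. 54⁻¹ ≡ 47 (mod 59), so λ ≡ 7.
  x = λ² - 52 - 47 = 49 - 99 ≡ 9; y = λ·(52 - 9) - 23 ≡ 42. → (9, 42)

(9, 42)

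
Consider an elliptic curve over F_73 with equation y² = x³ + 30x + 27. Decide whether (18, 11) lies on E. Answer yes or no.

y² = 11² ≡ 48; x³ + 30x + 27 = 6399 ≡ 48 (mod 73). 48 = 48.

yes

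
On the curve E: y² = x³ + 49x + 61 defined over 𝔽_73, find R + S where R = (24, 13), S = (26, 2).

(24, 13) + (26, 2). λ = (2 - 13)/(26 - 24) ≡ 62/2 mod 73. 2⁻¹ ≡ 37 (mod 73), so λ ≡ 31.
  x = λ² - 24 - 26 = 961 - 50 ≡ 35; y = λ·(24 - 35) - 13 ≡ 11. → (35, 11)

(35, 11)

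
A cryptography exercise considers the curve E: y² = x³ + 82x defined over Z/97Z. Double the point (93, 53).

(43, 1)

tangent at (93, 53): λ = (3·93² + 82)/(2·53) ≡ 33/9. 9⁻¹ ≡ 54 (mod 97), so λ ≡ 33·54 ≡ 36.
  x = λ² - 93 - 93 = 1296 - 186 ≡ 43; y = λ·(93 - 43) - 53 ≡ 1. → (43, 1)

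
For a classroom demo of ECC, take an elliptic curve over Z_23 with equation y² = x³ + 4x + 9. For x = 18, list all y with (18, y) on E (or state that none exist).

x³ + 4x + 9 = 5913 ≡ 2 (mod 23).
Square roots of 2 mod 23: 5 and 18 (since 5² = 25 ≡ 2).

5, 18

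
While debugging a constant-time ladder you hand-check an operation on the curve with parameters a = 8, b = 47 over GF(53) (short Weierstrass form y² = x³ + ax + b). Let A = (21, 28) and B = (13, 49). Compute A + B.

(35, 22)

(21, 28) + (13, 49). λ = (49 - 28)/(13 - 21) ≡ 21/45 mod 53. 45⁻¹ ≡ 33 (mod 53), so λ ≡ 4.
  x = λ² - 21 - 13 = 16 - 34 ≡ 35; y = λ·(21 - 35) - 28 ≡ 22. → (35, 22)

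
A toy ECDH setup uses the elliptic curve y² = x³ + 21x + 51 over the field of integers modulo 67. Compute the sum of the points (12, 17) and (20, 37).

(58, 2)

(12, 17) + (20, 37). λ = (37 - 17)/(20 - 12) ≡ 20/8 mod 67. 8⁻¹ ≡ 42 (mod 67) since 8·42 = 336 ≡ 1, so λ ≡ 36.
  x = λ² - 12 - 20 = 1296 - 32 ≡ 58; y = λ·(12 - 58) - 17 ≡ 2. → (58, 2)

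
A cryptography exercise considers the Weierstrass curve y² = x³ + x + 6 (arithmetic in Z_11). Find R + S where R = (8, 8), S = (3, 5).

(3, 6)

(8, 8) + (3, 5). λ = (5 - 8)/(3 - 8) ≡ 8/6 mod 11. 6⁻¹ ≡ 2 (mod 11) since 6·2 = 12 ≡ 1, so λ ≡ 5.
  x = λ² - 8 - 3 = 25 - 11 ≡ 3; y = λ·(8 - 3) - 8 ≡ 6. → (3, 6)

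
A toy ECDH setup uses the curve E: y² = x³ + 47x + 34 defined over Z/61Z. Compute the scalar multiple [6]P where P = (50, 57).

(37, 37)

Repeated addition: build up to 6P.
2P: tangent at (50, 57): λ = (3·50² + 47)/(2·57) ≡ 44/53. 53⁻¹ ≡ 38 (mod 61) since 53·38 = 2014 ≡ 1, so λ ≡ 44·38 ≡ 25.
  x = λ² - 50 - 50 = 625 - 100 ≡ 37; y = λ·(50 - 37) - 57 ≡ 24. → (37, 24)
3P: (37, 24) + (50, 57). λ = (57 - 24)/(50 - 37) ≡ 33/13 mod 61. 13⁻¹ ≡ 47 (mod 61) since 13·47 = 611 ≡ 1, so λ ≡ 26.
  x = λ² - 37 - 50 = 676 - 87 ≡ 40; y = λ·(37 - 40) - 24 ≡ 20. → (40, 20)
4P: (40, 20) + (50, 57). λ = (57 - 20)/(50 - 40) ≡ 37/10 mod 61. 10⁻¹ ≡ 55 (mod 61), so λ ≡ 22.
  x = λ² - 40 - 50 = 484 - 90 ≡ 28; y = λ·(40 - 28) - 20 ≡ 0. → (28, 0)
5P: (28, 0) + (50, 57). λ = (57 - 0)/(50 - 28) ≡ 57/22 mod 61. 22⁻¹ ≡ 25 (mod 61) since 22·25 = 550 ≡ 1, so λ ≡ 22.
  x = λ² - 28 - 50 = 484 - 78 ≡ 40; y = λ·(28 - 40) - 0 ≡ 41. → (40, 41)
6P: (40, 41) + (50, 57). λ = (57 - 41)/(50 - 40) ≡ 16/10 mod 61. 10⁻¹ ≡ 55 (mod 61), so λ ≡ 26.
  x = λ² - 40 - 50 = 676 - 90 ≡ 37; y = λ·(40 - 37) - 41 ≡ 37. → (37, 37)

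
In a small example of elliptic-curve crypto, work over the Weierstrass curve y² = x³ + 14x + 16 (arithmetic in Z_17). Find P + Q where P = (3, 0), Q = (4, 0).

(10, 0)

(3, 0) + (4, 0). λ = (0 - 0)/(4 - 3) ≡ 0/1 mod 17. 1⁻¹ ≡ 1 (mod 17) since 1·1 = 1 ≡ 1, so λ ≡ 0.
  x = λ² - 3 - 4 = 0 - 7 ≡ 10; y = λ·(3 - 10) - 0 ≡ 0. → (10, 0)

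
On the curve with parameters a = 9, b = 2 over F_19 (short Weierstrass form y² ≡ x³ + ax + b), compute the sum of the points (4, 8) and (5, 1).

(2, 16)

(4, 8) + (5, 1). λ = (1 - 8)/(5 - 4) ≡ 12/1 mod 19. 1⁻¹ ≡ 1 (mod 19), so λ ≡ 12.
  x = λ² - 4 - 5 = 144 - 9 ≡ 2; y = λ·(4 - 2) - 8 ≡ 16. → (2, 16)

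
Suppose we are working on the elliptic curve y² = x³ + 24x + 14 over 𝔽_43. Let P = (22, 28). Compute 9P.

Double-and-add on 9 = (1001)₂. Start with P = (22, 28) for the leading 1-bit.
double: tangent at (22, 28): λ = (3·22² + 24)/(2·28) ≡ 14/13. 13⁻¹ ≡ 10 (mod 43), so λ ≡ 14·10 ≡ 11.
  x = λ² - 22 - 22 = 121 - 44 ≡ 34; y = λ·(22 - 34) - 28 ≡ 12. → (34, 12)
double: tangent at (34, 12): λ = (3·34² + 24)/(2·12) ≡ 9/24. 24⁻¹ ≡ 9 (mod 43), so λ ≡ 9·9 ≡ 38.
  x = λ² - 34 - 34 = 1444 - 68 ≡ 0; y = λ·(34 - 0) - 12 ≡ 33. → (0, 33)
double: tangent at (0, 33): λ = (3·0² + 24)/(2·33) ≡ 24/23. 23⁻¹ ≡ 15 (mod 43) since 23·15 = 345 ≡ 1, so λ ≡ 24·15 ≡ 16.
  x = λ² - 0 - 0 = 256 - 0 ≡ 41; y = λ·(0 - 41) - 33 ≡ 42. → (41, 42)
add P: (41, 42) + (22, 28). λ = (28 - 42)/(22 - 41) ≡ 29/24 mod 43. 24⁻¹ ≡ 9 (mod 43), so λ ≡ 3.
  x = λ² - 41 - 22 = 9 - 63 ≡ 32; y = λ·(41 - 32) - 42 ≡ 28. → (32, 28)

(32, 28)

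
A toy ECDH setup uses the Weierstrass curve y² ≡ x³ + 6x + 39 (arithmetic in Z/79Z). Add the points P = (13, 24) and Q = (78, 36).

(50, 19)

(13, 24) + (78, 36). λ = (36 - 24)/(78 - 13) ≡ 12/65 mod 79. 65⁻¹ ≡ 62 (mod 79), so λ ≡ 33.
  x = λ² - 13 - 78 = 1089 - 91 ≡ 50; y = λ·(13 - 50) - 24 ≡ 19. → (50, 19)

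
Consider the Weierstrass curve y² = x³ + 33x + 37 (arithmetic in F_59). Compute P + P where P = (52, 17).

tangent at (52, 17): λ = (3·52² + 33)/(2·17) ≡ 3/34. 34⁻¹ ≡ 33 (mod 59), so λ ≡ 3·33 ≡ 40.
  x = λ² - 52 - 52 = 1600 - 104 ≡ 21; y = λ·(52 - 21) - 17 ≡ 43. → (21, 43)

(21, 43)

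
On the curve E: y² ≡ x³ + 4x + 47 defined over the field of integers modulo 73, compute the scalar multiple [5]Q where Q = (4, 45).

(27, 37)

Double-and-add on 5 = (101)₂. Start with Q = (4, 45) for the leading 1-bit.
double: tangent at (4, 45): λ = (3·4² + 4)/(2·45) ≡ 52/17. 17⁻¹ ≡ 43 (mod 73), so λ ≡ 52·43 ≡ 46.
  x = λ² - 4 - 4 = 2116 - 8 ≡ 64; y = λ·(4 - 64) - 45 ≡ 42. → (64, 42)
double: tangent at (64, 42): λ = (3·64² + 4)/(2·42) ≡ 28/11. 11⁻¹ ≡ 20 (mod 73), so λ ≡ 28·20 ≡ 49.
  x = λ² - 64 - 64 = 2401 - 128 ≡ 10; y = λ·(64 - 10) - 42 ≡ 49. → (10, 49)
add Q: (10, 49) + (4, 45). λ = (45 - 49)/(4 - 10) ≡ 69/67 mod 73. 67⁻¹ ≡ 12 (mod 73), so λ ≡ 25.
  x = λ² - 10 - 4 = 625 - 14 ≡ 27; y = λ·(10 - 27) - 49 ≡ 37. → (27, 37)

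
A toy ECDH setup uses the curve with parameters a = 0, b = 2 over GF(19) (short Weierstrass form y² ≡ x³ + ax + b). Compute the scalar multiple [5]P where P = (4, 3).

Repeated addition: build up to 5P.
2P: tangent at (4, 3): λ = (3·4² + 0)/(2·3) ≡ 10/6. 6⁻¹ ≡ 16 (mod 19) since 6·16 = 96 ≡ 1, so λ ≡ 10·16 ≡ 8.
  x = λ² - 4 - 4 = 64 - 8 ≡ 18; y = λ·(4 - 18) - 3 ≡ 18. → (18, 18)
3P: (18, 18) + (4, 3). λ = (3 - 18)/(4 - 18) ≡ 4/5 mod 19. 5⁻¹ ≡ 4 (mod 19), so λ ≡ 16.
  x = λ² - 18 - 4 = 256 - 22 ≡ 6; y = λ·(18 - 6) - 18 ≡ 3. → (6, 3)
4P: (6, 3) + (4, 3). λ = (3 - 3)/(4 - 6) ≡ 0/17 mod 19. 17⁻¹ ≡ 9 (mod 19) since 17·9 = 153 ≡ 1, so λ ≡ 0.
  x = λ² - 6 - 4 = 0 - 10 ≡ 9; y = λ·(6 - 9) - 3 ≡ 16. → (9, 16)
5P: (9, 16) + (4, 3). λ = (3 - 16)/(4 - 9) ≡ 6/14 mod 19. 14⁻¹ ≡ 15 (mod 19), so λ ≡ 14.
  x = λ² - 9 - 4 = 196 - 13 ≡ 12; y = λ·(9 - 12) - 16 ≡ 18. → (12, 18)

(12, 18)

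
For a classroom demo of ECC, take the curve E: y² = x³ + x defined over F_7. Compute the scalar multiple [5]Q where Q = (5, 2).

(3, 3)

Repeated addition: build up to 5Q.
2Q: tangent at (5, 2): λ = (3·5² + 1)/(2·2) ≡ 6/4. 4⁻¹ ≡ 2 (mod 7) since 4·2 = 8 ≡ 1, so λ ≡ 6·2 ≡ 5.
  x = λ² - 5 - 5 = 25 - 10 ≡ 1; y = λ·(5 - 1) - 2 ≡ 4. → (1, 4)
3Q: (1, 4) + (5, 2). λ = (2 - 4)/(5 - 1) ≡ 5/4 mod 7. 4⁻¹ ≡ 2 (mod 7), so λ ≡ 3.
  x = λ² - 1 - 5 = 9 - 6 ≡ 3; y = λ·(1 - 3) - 4 ≡ 4. → (3, 4)
4Q: (3, 4) + (5, 2). λ = (2 - 4)/(5 - 3) ≡ 5/2 mod 7. 2⁻¹ ≡ 4 (mod 7) since 2·4 = 8 ≡ 1, so λ ≡ 6.
  x = λ² - 3 - 5 = 36 - 8 ≡ 0; y = λ·(3 - 0) - 4 ≡ 0. → (0, 0)
5Q: (0, 0) + (5, 2). λ = (2 - 0)/(5 - 0) ≡ 2/5 mod 7. 5⁻¹ ≡ 3 (mod 7) since 5·3 = 15 ≡ 1, so λ ≡ 6.
  x = λ² - 0 - 5 = 36 - 5 ≡ 3; y = λ·(0 - 3) - 0 ≡ 3. → (3, 3)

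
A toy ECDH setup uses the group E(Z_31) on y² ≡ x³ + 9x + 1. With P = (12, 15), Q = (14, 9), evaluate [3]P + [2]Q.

First 3P:
Repeated addition: build up to 3P.
2P: tangent at (12, 15): λ = (3·12² + 9)/(2·15) ≡ 7/30. 30⁻¹ ≡ 30 (mod 31), so λ ≡ 7·30 ≡ 24.
  x = λ² - 12 - 12 = 576 - 24 ≡ 25; y = λ·(12 - 25) - 15 ≡ 14. → (25, 14)
3P: (25, 14) + (12, 15). λ = (15 - 14)/(12 - 25) ≡ 1/18 mod 31. 18⁻¹ ≡ 19 (mod 31), so λ ≡ 19.
  x = λ² - 25 - 12 = 361 - 37 ≡ 14; y = λ·(25 - 14) - 14 ≡ 9. → (14, 9)
3P = (14, 9).
Next 2Q:
Repeated addition: build up to 2Q.
2Q: tangent at (14, 9): λ = (3·14² + 9)/(2·9) ≡ 8/18. 18⁻¹ ≡ 19 (mod 31) since 18·19 = 342 ≡ 1, so λ ≡ 8·19 ≡ 28.
  x = λ² - 14 - 14 = 784 - 28 ≡ 12; y = λ·(14 - 12) - 9 ≡ 16. → (12, 16)
2Q = (12, 16).
Finally 3P + 2Q:
(14, 9) + (12, 16). λ = (16 - 9)/(12 - 14) ≡ 7/29 mod 31. 29⁻¹ ≡ 15 (mod 31), so λ ≡ 12.
  x = λ² - 14 - 12 = 144 - 26 ≡ 25; y = λ·(14 - 25) - 9 ≡ 14. → (25, 14)

(25, 14)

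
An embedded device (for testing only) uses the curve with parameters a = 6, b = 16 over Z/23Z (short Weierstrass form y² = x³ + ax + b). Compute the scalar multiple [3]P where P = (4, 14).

Repeated addition: build up to 3P.
2P: tangent at (4, 14): λ = (3·4² + 6)/(2·14) ≡ 8/5. 5⁻¹ ≡ 14 (mod 23) since 5·14 = 70 ≡ 1, so λ ≡ 8·14 ≡ 20.
  x = λ² - 4 - 4 = 400 - 8 ≡ 1; y = λ·(4 - 1) - 14 ≡ 0. → (1, 0)
3P: (1, 0) + (4, 14). λ = (14 - 0)/(4 - 1) ≡ 14/3 mod 23. 3⁻¹ ≡ 8 (mod 23), so λ ≡ 20.
  x = λ² - 1 - 4 = 400 - 5 ≡ 4; y = λ·(1 - 4) - 0 ≡ 9. → (4, 9)

(4, 9)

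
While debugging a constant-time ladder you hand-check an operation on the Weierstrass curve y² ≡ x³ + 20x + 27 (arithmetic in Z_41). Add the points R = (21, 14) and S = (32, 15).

(8, 17)

(21, 14) + (32, 15). λ = (15 - 14)/(32 - 21) ≡ 1/11 mod 41. 11⁻¹ ≡ 15 (mod 41), so λ ≡ 15.
  x = λ² - 21 - 32 = 225 - 53 ≡ 8; y = λ·(21 - 8) - 14 ≡ 17. → (8, 17)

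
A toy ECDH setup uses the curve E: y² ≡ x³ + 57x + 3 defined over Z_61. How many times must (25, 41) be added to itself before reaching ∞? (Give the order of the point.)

2P: tangent at (25, 41): λ = (3·25² + 57)/(2·41) ≡ 41/21. 21⁻¹ ≡ 32 (mod 61) since 21·32 = 672 ≡ 1, so λ ≡ 41·32 ≡ 31.
  x = λ² - 25 - 25 = 961 - 50 ≡ 57; y = λ·(25 - 57) - 41 ≡ 4. → (57, 4)
3P: (57, 4) + (25, 41). λ = (41 - 4)/(25 - 57) ≡ 37/29 mod 61. 29⁻¹ ≡ 40 (mod 61), so λ ≡ 16.
  x = λ² - 57 - 25 = 256 - 82 ≡ 52; y = λ·(57 - 52) - 4 ≡ 15. → (52, 15)
4P: (52, 15) + (25, 41). λ = (41 - 15)/(25 - 52) ≡ 26/34 mod 61. 34⁻¹ ≡ 9 (mod 61), so λ ≡ 51.
  x = λ² - 52 - 25 = 2601 - 77 ≡ 23; y = λ·(52 - 23) - 15 ≡ 0. → (23, 0)
5P: (23, 0) + (25, 41). λ = (41 - 0)/(25 - 23) ≡ 41/2 mod 61. 2⁻¹ ≡ 31 (mod 61), so λ ≡ 51.
  x = λ² - 23 - 25 = 2601 - 48 ≡ 52; y = λ·(23 - 52) - 0 ≡ 46. → (52, 46)
6P: (52, 46) + (25, 41). λ = (41 - 46)/(25 - 52) ≡ 56/34 mod 61. 34⁻¹ ≡ 9 (mod 61), so λ ≡ 16.
  x = λ² - 52 - 25 = 256 - 77 ≡ 57; y = λ·(52 - 57) - 46 ≡ 57. → (57, 57)
7P: (57, 57) + (25, 41). λ = (41 - 57)/(25 - 57) ≡ 45/29 mod 61. 29⁻¹ ≡ 40 (mod 61) since 29·40 = 1160 ≡ 1, so λ ≡ 31.
  x = λ² - 57 - 25 = 961 - 82 ≡ 25; y = λ·(57 - 25) - 57 ≡ 20. → (25, 20)
8P: (25, 20) + (25, 41): same x and y₁ ≡ -y₂, so the sum is ∞.
8P = ∞, so the order is 8.

8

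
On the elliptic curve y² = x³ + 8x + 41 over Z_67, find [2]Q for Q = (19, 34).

(55, 19)

tangent at (19, 34): λ = (3·19² + 8)/(2·34) ≡ 19/1. 1⁻¹ ≡ 1 (mod 67), so λ ≡ 19·1 ≡ 19.
  x = λ² - 19 - 19 = 361 - 38 ≡ 55; y = λ·(19 - 55) - 34 ≡ 19. → (55, 19)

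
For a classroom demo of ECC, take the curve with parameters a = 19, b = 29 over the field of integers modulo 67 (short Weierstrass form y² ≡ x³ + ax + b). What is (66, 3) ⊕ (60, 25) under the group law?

(66, 3) + (60, 25). λ = (25 - 3)/(60 - 66) ≡ 22/61 mod 67. 61⁻¹ ≡ 11 (mod 67), so λ ≡ 41.
  x = λ² - 66 - 60 = 1681 - 126 ≡ 14; y = λ·(66 - 14) - 3 ≡ 52. → (14, 52)

(14, 52)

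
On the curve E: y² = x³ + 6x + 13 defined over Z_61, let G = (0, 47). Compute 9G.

Double-and-add on 9 = (1001)₂. Start with G = (0, 47) for the leading 1-bit.
double: tangent at (0, 47): λ = (3·0² + 6)/(2·47) ≡ 6/33. 33⁻¹ ≡ 37 (mod 61), so λ ≡ 6·37 ≡ 39.
  x = λ² - 0 - 0 = 1521 - 0 ≡ 57; y = λ·(0 - 57) - 47 ≡ 48. → (57, 48)
double: tangent at (57, 48): λ = (3·57² + 6)/(2·48) ≡ 54/35. 35⁻¹ ≡ 7 (mod 61), so λ ≡ 54·7 ≡ 12.
  x = λ² - 57 - 57 = 144 - 114 ≡ 30; y = λ·(57 - 30) - 48 ≡ 32. → (30, 32)
double: tangent at (30, 32): λ = (3·30² + 6)/(2·32) ≡ 22/3. 3⁻¹ ≡ 41 (mod 61), so λ ≡ 22·41 ≡ 48.
  x = λ² - 30 - 30 = 2304 - 60 ≡ 48; y = λ·(30 - 48) - 32 ≡ 19. → (48, 19)
add G: (48, 19) + (0, 47). λ = (47 - 19)/(0 - 48) ≡ 28/13 mod 61. 13⁻¹ ≡ 47 (mod 61) since 13·47 = 611 ≡ 1, so λ ≡ 35.
  x = λ² - 48 - 0 = 1225 - 48 ≡ 18; y = λ·(48 - 18) - 19 ≡ 55. → (18, 55)

(18, 55)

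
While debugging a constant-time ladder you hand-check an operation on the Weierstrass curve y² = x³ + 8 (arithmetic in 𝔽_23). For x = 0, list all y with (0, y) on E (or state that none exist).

10, 13

x³ + 0x + 8 = 8 ≡ 8 (mod 23).
Square roots of 8 mod 23: 10 and 13 (since 10² = 100 ≡ 8).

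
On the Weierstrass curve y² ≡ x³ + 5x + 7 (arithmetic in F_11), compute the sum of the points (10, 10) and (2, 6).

(2, 5)

(10, 10) + (2, 6). λ = (6 - 10)/(2 - 10) ≡ 7/3 mod 11. 3⁻¹ ≡ 4 (mod 11), so λ ≡ 6.
  x = λ² - 10 - 2 = 36 - 12 ≡ 2; y = λ·(10 - 2) - 10 ≡ 5. → (2, 5)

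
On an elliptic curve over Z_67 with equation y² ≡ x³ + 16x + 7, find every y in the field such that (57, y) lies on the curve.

x³ + 16x + 7 = 186112 ≡ 53 (mod 67).
53 is a non-residue mod 67; no y exists.

none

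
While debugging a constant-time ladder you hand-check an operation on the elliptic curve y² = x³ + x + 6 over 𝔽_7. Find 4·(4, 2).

Write P = (4, 2).
Repeated addition: build up to 4P.
2P: tangent at (4, 2): λ = (3·4² + 1)/(2·2) ≡ 0/4. 4⁻¹ ≡ 2 (mod 7) since 4·2 = 8 ≡ 1, so λ ≡ 0·2 ≡ 0.
  x = λ² - 4 - 4 = 0 - 8 ≡ 6; y = λ·(4 - 6) - 2 ≡ 5. → (6, 5)
3P: (6, 5) + (4, 2). λ = (2 - 5)/(4 - 6) ≡ 4/5 mod 7. 5⁻¹ ≡ 3 (mod 7), so λ ≡ 5.
  x = λ² - 6 - 4 = 25 - 10 ≡ 1; y = λ·(6 - 1) - 5 ≡ 6. → (1, 6)
4P: (1, 6) + (4, 2). λ = (2 - 6)/(4 - 1) ≡ 3/3 mod 7. 3⁻¹ ≡ 5 (mod 7) since 3·5 = 15 ≡ 1, so λ ≡ 1.
  x = λ² - 1 - 4 = 1 - 5 ≡ 3; y = λ·(1 - 3) - 6 ≡ 6. → (3, 6)

(3, 6)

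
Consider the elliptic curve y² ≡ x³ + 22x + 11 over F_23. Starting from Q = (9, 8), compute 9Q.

Double-and-add on 9 = (1001)₂. Start with Q = (9, 8) for the leading 1-bit.
double: tangent at (9, 8): λ = (3·9² + 22)/(2·8) ≡ 12/16. 16⁻¹ ≡ 13 (mod 23) since 16·13 = 208 ≡ 1, so λ ≡ 12·13 ≡ 18.
  x = λ² - 9 - 9 = 324 - 18 ≡ 7; y = λ·(9 - 7) - 8 ≡ 5. → (7, 5)
double: tangent at (7, 5): λ = (3·7² + 22)/(2·5) ≡ 8/10. 10⁻¹ ≡ 7 (mod 23), so λ ≡ 8·7 ≡ 10.
  x = λ² - 7 - 7 = 100 - 14 ≡ 17; y = λ·(7 - 17) - 5 ≡ 10. → (17, 10)
double: tangent at (17, 10): λ = (3·17² + 22)/(2·10) ≡ 15/20. 20⁻¹ ≡ 15 (mod 23), so λ ≡ 15·15 ≡ 18.
  x = λ² - 17 - 17 = 324 - 34 ≡ 14; y = λ·(17 - 14) - 10 ≡ 21. → (14, 21)
add Q: (14, 21) + (9, 8). λ = (8 - 21)/(9 - 14) ≡ 10/18 mod 23. 18⁻¹ ≡ 9 (mod 23), so λ ≡ 21.
  x = λ² - 14 - 9 = 441 - 23 ≡ 4; y = λ·(14 - 4) - 21 ≡ 5. → (4, 5)

(4, 5)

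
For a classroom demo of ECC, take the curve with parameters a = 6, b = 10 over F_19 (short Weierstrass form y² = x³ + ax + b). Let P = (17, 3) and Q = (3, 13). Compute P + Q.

(3, 6)

(17, 3) + (3, 13). λ = (13 - 3)/(3 - 17) ≡ 10/5 mod 19. 5⁻¹ ≡ 4 (mod 19) since 5·4 = 20 ≡ 1, so λ ≡ 2.
  x = λ² - 17 - 3 = 4 - 20 ≡ 3; y = λ·(17 - 3) - 3 ≡ 6. → (3, 6)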